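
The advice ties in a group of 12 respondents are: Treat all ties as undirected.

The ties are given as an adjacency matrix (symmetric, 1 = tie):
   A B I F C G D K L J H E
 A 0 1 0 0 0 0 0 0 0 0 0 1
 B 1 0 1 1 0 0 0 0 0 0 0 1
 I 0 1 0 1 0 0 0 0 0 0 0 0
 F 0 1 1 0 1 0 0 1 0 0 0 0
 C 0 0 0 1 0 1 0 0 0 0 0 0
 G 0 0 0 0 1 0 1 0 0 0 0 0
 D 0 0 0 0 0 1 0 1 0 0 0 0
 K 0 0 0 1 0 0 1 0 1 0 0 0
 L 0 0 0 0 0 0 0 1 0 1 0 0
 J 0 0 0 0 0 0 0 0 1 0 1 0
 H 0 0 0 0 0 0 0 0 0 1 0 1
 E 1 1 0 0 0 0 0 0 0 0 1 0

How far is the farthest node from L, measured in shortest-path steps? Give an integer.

4

Distances from L: A:4, B:3, C:3, D:2, E:3, F:2, G:3, H:2, I:3, J:1, K:1.
The largest is 4 (to A), so the eccentricity of L is 4.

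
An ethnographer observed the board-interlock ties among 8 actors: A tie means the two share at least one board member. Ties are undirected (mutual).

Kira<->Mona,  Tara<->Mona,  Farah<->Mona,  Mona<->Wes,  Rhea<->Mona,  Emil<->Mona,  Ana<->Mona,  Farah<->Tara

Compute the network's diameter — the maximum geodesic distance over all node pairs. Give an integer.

2

Eccentricity of each node (its greatest distance to any other): Ana:2, Emil:2, Farah:2, Kira:2, Mona:1, Rhea:2, Tara:2, Wes:2.
The maximum eccentricity is 2, realized for instance by the pair Rhea–Tara via Rhea – Mona – Tara. So the diameter is 2.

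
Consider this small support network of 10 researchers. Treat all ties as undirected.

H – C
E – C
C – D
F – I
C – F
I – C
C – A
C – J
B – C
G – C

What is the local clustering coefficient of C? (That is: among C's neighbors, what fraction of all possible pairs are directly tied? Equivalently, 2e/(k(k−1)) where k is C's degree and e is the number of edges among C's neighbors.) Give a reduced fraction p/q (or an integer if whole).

C's neighbors: A, B, D, E, F, G, H, I, and J (k = 9).
Possible neighbor pairs: C(9,2) = 36. Edges among them: F–I → e = 1.
Clustering(C) = 1/36.

1/36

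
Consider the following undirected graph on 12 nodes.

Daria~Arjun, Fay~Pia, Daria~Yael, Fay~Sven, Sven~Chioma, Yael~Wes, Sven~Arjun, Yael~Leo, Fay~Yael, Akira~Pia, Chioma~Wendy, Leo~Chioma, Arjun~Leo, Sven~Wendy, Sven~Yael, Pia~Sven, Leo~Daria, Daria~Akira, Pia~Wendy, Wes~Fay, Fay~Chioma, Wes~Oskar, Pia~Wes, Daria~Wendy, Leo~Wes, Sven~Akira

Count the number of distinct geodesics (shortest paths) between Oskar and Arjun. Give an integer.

1

The shortest distance is 3, and the only length-3 path is Oskar–Wes–Leo–Arjun. So there is exactly 1 shortest path.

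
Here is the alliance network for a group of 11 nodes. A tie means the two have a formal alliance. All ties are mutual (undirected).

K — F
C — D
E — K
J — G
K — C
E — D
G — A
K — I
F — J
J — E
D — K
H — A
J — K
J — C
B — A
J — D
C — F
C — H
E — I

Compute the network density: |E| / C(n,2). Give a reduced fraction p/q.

There are 19 edges and 11 nodes, so the maximum possible is C(11,2) = 55.
Density = 19/55.

19/55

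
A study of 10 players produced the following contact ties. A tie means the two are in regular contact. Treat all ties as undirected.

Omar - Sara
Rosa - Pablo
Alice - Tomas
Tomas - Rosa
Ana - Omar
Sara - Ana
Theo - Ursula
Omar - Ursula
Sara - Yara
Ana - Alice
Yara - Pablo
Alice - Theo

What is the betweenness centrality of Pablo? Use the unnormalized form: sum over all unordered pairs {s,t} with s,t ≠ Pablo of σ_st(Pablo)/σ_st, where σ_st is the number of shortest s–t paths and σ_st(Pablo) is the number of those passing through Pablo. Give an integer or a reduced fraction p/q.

7/2

Pairs whose geodesics pass through Pablo — Omar–Rosa: 1/2; Tomas–Yara: 1; Rosa–Yara: 1; Rosa–Sara: 1.
All other pairs contribute 0.
Summing the contributions gives betweenness(Pablo) = 7/2.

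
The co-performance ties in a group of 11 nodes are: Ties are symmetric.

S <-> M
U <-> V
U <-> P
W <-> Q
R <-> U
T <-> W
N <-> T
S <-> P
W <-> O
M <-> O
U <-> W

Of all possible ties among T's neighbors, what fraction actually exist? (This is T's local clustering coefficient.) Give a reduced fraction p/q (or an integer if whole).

T's neighbors: N and W (k = 2).
Possible neighbor pairs: C(2,2) = 1. Edges among them: none → e = 0.
Clustering(T) = 0/1.

0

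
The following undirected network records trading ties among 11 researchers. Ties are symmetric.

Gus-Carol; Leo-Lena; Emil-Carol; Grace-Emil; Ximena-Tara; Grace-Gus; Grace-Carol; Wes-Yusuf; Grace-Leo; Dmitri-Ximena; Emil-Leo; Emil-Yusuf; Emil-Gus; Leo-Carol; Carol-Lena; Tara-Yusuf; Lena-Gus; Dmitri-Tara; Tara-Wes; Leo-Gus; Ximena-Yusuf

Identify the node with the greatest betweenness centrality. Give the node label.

Unnormalized betweenness of each node: Carol:7/3, Dmitri:0, Emil:25, Grace:0, Gus:7/3, Lena:0, Leo:7/3, Tara:5, Wes:0, Ximena:7/2, Yusuf:49/2.
Emil has the largest value, 25, making it the main broker — the node through which the most shortest paths run.

Emil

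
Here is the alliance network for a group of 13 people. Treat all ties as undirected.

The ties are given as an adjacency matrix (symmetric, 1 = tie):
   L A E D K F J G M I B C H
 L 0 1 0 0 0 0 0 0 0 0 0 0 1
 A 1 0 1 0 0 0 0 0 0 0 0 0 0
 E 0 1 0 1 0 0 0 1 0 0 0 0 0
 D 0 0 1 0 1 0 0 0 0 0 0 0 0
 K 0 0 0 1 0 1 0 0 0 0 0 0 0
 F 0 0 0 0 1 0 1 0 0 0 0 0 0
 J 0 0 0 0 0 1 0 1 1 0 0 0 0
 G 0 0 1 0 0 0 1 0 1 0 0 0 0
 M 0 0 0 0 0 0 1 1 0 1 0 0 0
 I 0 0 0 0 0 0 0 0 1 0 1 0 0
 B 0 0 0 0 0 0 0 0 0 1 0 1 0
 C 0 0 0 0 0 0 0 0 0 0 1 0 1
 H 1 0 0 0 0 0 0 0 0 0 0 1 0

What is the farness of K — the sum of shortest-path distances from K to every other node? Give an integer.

Distances from K: A:3, B:5, C:6, D:1, E:2, F:1, G:3, H:5, I:4, J:2, L:4, M:3.
Sum = 3 + 5 + 6 + 1 + 2 + 1 + 3 + 5 + 4 + 2 + 4 + 3 = 39.

39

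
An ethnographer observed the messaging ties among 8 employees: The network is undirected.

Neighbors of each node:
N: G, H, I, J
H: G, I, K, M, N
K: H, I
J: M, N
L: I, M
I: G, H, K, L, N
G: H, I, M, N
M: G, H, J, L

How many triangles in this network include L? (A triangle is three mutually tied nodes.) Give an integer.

L's neighbors are I and M, but none of them are tied to each other, so no triangle contains L.

0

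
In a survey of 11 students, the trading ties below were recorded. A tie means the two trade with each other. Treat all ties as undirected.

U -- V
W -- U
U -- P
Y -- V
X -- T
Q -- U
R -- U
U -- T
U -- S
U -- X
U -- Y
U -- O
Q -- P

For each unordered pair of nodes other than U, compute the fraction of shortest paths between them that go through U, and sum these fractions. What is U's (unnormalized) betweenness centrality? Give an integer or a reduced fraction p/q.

42

Pairs whose geodesics pass through U — T–P: 1; T–O: 1; T–R: 1; T–S: 1; T–W: 1; T–V: 1; T–Y: 1; T–Q: 1; P–O: 1; P–R: 1; P–S: 1; P–W: 1; P–V: 1; P–Y: 1 … (+28 more pairs).
All other pairs contribute 0.
Summing the contributions gives betweenness(U) = 42.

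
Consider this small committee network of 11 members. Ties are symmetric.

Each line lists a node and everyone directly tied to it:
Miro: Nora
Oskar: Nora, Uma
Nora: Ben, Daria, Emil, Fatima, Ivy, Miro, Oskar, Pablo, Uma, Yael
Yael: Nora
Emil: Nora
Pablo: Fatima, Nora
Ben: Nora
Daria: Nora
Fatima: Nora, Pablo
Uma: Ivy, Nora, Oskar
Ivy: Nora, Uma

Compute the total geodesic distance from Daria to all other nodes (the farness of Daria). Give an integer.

Distances from Daria: Ben:2, Emil:2, Fatima:2, Ivy:2, Miro:2, Nora:1, Oskar:2, Pablo:2, Uma:2, Yael:2.
Sum = 2 + 2 + 2 + 2 + 2 + 1 + 2 + 2 + 2 + 2 = 19.

19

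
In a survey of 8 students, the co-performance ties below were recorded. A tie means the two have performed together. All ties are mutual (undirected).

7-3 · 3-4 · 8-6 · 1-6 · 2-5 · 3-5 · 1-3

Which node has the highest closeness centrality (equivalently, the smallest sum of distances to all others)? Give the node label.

3

Farness (sum of distances to all others) for each node — 1:13, 2:21, 3:11, 4:17, 5:15, 6:17, 7:17, 8:23.
The smallest farness is 11, for 3, so 3 has the highest closeness.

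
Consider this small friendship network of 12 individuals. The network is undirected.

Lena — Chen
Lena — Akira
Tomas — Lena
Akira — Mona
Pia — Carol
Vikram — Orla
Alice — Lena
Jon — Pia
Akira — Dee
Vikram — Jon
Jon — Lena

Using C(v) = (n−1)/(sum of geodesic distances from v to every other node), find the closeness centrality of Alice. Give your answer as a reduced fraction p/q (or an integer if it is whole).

Distances from Alice: Akira:2, Carol:4, Chen:2, Dee:3, Jon:2, Lena:1, Mona:3, Orla:4, Pia:3, Tomas:2, Vikram:3. Sum = 29.
n = 12, so closeness = 11/29.

11/29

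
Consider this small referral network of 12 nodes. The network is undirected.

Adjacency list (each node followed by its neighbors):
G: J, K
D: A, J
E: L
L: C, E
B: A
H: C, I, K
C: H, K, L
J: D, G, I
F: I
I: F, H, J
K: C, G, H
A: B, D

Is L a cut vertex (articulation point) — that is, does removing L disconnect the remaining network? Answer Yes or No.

Yes

Removing L leaves {A, B, C, D, F, G, H, I, J, and K} with no path to {E}, so the network splits into 2 components. L is a cut vertex.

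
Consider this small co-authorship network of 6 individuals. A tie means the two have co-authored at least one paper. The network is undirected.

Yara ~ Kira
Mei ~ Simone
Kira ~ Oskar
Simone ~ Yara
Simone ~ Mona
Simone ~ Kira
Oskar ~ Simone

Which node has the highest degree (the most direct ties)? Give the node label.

Simone

Degrees — Kira:3, Mei:1, Mona:1, Oskar:2, Simone:5, Yara:2.
The maximum is 5, attained only by Simone.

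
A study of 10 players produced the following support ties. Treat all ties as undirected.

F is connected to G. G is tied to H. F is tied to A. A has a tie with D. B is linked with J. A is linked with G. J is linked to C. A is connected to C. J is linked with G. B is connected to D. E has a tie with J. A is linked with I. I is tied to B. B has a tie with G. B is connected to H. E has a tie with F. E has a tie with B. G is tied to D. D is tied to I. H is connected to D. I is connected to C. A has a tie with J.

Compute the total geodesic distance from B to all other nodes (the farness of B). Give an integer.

Distances from B: A:2, C:2, D:1, E:1, F:2, G:1, H:1, I:1, J:1.
Sum = 2 + 2 + 1 + 1 + 2 + 1 + 1 + 1 + 1 = 12.

12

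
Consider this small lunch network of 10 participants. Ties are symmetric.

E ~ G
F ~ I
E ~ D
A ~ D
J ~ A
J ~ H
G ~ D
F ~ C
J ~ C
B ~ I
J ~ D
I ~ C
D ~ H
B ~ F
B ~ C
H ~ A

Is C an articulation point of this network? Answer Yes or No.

Removing C leaves {B, F, and I} with no path to {A, D, E, G, H, and J}, so the network splits into 2 components. C is a cut vertex.

Yes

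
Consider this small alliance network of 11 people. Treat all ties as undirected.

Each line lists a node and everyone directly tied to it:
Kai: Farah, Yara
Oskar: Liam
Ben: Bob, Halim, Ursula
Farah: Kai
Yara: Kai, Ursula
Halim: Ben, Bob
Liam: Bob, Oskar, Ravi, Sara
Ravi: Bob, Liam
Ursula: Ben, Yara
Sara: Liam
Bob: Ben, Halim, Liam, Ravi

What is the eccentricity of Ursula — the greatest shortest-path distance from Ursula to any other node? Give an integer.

4

Distances from Ursula: Ben:1, Bob:2, Farah:3, Halim:2, Kai:2, Liam:3, Oskar:4, Ravi:3, Sara:4, Yara:1.
The largest is 4 (to Sara and Oskar), so the eccentricity of Ursula is 4.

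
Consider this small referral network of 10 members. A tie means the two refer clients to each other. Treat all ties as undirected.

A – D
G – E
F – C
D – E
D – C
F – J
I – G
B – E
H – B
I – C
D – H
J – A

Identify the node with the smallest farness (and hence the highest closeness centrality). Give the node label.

D

Farness (sum of distances to all others) for each node — A:19, B:23, C:16, D:14, E:17, F:21, G:21, H:20, I:20, J:23.
The smallest farness is 14, for D, so D has the highest closeness.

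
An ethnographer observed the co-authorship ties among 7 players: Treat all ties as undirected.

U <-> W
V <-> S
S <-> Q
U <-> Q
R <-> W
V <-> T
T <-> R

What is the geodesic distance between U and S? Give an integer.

One shortest route is U – Q – S, which uses 2 edges, and U and S are not directly tied, so nothing shorter exists. So d(U,S) = 2.

2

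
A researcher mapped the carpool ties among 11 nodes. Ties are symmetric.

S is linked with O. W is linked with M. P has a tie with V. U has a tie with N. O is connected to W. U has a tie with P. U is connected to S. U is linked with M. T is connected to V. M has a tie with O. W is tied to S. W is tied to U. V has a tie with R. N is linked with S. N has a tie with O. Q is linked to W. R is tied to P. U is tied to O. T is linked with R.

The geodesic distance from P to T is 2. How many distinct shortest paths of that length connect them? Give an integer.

2

The shortest distance is 2. The length-2 paths are: P–R–T; P–V–T.
That gives 2 distinct shortest paths.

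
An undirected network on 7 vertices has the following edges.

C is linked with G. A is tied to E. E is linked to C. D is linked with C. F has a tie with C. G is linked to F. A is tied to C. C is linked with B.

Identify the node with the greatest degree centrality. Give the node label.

C

Degrees — A:2, B:1, C:6, D:1, E:2, F:2, G:2.
The maximum is 6, attained only by C.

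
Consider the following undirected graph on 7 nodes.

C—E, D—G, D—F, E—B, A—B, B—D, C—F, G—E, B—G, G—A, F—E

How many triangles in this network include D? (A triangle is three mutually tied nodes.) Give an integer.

D's neighbors: B, F, and G.
Neighbor pairs that are themselves tied: D–B–G. Each forms one triangle with D, for 1 in total.

1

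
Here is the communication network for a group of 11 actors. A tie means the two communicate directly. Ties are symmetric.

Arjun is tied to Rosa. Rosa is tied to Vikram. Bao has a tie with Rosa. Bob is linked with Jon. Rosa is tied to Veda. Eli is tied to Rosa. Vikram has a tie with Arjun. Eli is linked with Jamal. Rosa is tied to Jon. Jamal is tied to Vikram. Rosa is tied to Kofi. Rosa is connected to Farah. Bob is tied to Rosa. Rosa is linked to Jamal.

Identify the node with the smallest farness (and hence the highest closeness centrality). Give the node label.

Rosa

Farness (sum of distances to all others) for each node — Arjun:18, Bao:19, Bob:18, Eli:18, Farah:19, Jamal:17, Jon:18, Kofi:19, Rosa:10, Veda:19, Vikram:17.
The smallest farness is 10, for Rosa, so Rosa has the highest closeness.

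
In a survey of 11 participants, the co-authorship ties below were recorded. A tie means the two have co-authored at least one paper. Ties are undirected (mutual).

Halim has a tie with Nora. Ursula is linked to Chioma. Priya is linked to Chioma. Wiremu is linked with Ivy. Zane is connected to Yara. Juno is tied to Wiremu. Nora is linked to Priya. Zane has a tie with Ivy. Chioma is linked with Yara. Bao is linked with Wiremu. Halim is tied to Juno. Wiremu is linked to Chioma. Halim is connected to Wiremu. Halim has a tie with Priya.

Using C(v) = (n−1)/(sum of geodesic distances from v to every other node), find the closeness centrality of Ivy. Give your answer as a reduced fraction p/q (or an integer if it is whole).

Distances from Ivy: Bao:2, Chioma:2, Halim:2, Juno:2, Nora:3, Priya:3, Ursula:3, Wiremu:1, Yara:2, Zane:1. Sum = 21.
n = 11, so closeness = 10/21.

10/21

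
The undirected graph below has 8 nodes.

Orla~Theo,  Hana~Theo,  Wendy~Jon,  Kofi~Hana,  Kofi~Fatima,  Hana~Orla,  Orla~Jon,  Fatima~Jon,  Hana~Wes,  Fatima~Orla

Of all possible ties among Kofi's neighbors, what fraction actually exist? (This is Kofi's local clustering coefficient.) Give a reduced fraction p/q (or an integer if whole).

Kofi's neighbors: Fatima and Hana (k = 2).
Possible neighbor pairs: C(2,2) = 1. Edges among them: none → e = 0.
Clustering(Kofi) = 0/1.

0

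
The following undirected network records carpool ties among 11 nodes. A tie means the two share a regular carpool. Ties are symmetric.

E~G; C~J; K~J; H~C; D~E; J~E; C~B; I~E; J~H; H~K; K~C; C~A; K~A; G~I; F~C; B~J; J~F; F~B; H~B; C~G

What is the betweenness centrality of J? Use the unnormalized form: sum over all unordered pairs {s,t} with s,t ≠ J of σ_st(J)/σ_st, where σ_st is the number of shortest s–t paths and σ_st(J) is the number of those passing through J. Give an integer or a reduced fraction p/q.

Pairs whose geodesics pass through J — H–F: 1/3; H–D: 1; H–E: 1; H–I: 1/2; A–D: 2/3; A–E: 2/3; K–F: 1/2; K–B: 1/3; K–D: 1; K–E: 1; K–I: 1/2; C–D: 1/2; C–E: 1/2; F–D: 1 … (+5 more pairs).
All other pairs contribute 0.
Summing the contributions gives betweenness(J) = 27/2.

27/2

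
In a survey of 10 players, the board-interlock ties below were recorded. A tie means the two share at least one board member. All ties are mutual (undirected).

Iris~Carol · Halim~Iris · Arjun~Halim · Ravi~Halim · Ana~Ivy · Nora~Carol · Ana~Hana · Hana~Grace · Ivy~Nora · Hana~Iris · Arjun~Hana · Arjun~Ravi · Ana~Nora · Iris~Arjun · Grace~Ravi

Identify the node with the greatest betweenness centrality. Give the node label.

Unnormalized betweenness of each node: Ana:49/6, Arjun:13/3, Carol:23/6, Grace:7/4, Halim:5/4, Hana:41/3, Iris:26/3, Ivy:0, Nora:17/6, Ravi:3/2.
Hana has the largest value, 41/3, making it the main broker — the node through which the most shortest paths run.

Hana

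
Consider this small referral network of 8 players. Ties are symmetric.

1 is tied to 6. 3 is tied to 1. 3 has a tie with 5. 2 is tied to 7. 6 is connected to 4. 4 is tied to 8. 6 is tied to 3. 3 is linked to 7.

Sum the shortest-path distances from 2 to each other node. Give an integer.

Distances from 2: 1:3, 3:2, 4:4, 5:3, 6:3, 7:1, 8:5.
Sum = 3 + 2 + 4 + 3 + 3 + 1 + 5 = 21.

21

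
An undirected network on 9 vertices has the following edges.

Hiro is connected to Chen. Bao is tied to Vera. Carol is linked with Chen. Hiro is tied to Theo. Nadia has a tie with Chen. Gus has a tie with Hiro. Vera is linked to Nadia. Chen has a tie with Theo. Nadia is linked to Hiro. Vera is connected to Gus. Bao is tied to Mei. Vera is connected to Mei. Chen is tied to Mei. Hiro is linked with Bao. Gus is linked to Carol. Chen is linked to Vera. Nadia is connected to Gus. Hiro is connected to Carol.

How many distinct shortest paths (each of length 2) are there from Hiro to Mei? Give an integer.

The shortest distance is 2. The length-2 paths are: Hiro–Chen–Mei; Hiro–Bao–Mei.
That gives 2 distinct shortest paths.

2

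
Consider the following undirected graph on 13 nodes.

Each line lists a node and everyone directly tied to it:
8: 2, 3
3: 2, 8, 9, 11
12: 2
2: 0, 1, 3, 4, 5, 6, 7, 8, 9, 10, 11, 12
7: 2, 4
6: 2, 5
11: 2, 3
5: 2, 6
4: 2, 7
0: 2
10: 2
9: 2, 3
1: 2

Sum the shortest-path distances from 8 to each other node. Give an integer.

22

Distances from 8: 0:2, 1:2, 2:1, 3:1, 4:2, 5:2, 6:2, 7:2, 9:2, 10:2, 11:2, 12:2.
Sum = 2 + 2 + 1 + 1 + 2 + 2 + 2 + 2 + 2 + 2 + 2 + 2 = 22.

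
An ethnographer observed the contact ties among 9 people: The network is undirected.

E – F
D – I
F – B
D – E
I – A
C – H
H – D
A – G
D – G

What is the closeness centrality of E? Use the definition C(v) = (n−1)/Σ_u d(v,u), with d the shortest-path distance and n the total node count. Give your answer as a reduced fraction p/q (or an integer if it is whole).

1/2

Distances from E: A:3, B:2, C:3, D:1, F:1, G:2, H:2, I:2. Sum = 16.
n = 9, so closeness = 8/16 = 1/2.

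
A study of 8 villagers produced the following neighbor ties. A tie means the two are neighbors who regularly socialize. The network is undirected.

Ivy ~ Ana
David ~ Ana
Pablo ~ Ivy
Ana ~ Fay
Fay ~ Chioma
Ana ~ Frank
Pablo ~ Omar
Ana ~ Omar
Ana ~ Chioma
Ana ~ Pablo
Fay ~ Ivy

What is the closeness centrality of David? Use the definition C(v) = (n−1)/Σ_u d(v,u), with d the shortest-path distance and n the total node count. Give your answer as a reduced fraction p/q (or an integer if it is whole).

7/13

Distances from David: Ana:1, Chioma:2, Fay:2, Frank:2, Ivy:2, Omar:2, Pablo:2. Sum = 13.
n = 8, so closeness = 7/13.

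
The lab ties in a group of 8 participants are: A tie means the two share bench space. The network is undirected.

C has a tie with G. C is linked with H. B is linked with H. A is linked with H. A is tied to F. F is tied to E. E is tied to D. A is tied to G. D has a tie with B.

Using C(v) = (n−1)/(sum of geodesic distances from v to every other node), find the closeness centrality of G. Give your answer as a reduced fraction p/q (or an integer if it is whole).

Distances from G: A:1, B:3, C:1, D:4, E:3, F:2, H:2. Sum = 16.
n = 8, so closeness = 7/16.

7/16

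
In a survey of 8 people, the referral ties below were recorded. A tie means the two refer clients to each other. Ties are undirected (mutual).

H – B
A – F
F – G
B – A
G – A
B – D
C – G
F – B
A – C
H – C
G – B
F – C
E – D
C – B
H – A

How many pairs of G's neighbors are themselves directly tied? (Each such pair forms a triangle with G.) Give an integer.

G's neighbors: A, B, C, and F.
Neighbor pairs that are themselves tied: G–A–B; G–A–C; G–A–F; G–B–C; G–B–F; G–C–F. Each forms one triangle with G, for 6 in total.

6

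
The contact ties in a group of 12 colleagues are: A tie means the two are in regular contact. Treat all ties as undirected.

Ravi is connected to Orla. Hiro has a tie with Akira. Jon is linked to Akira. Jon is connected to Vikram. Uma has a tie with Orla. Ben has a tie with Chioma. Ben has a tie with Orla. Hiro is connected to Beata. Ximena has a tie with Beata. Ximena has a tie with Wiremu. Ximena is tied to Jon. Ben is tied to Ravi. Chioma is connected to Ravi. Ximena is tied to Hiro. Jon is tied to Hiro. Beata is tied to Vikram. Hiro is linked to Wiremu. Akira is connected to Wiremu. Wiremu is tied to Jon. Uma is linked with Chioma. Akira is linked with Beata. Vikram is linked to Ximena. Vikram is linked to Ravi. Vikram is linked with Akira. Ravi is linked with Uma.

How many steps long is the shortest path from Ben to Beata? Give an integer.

3

One shortest route is Ben – Ravi – Vikram – Beata, which uses 3 edges, and at distance 2 from Ben we only reach {Uma, Vikram}, which does not include Beata. So d(Ben,Beata) = 3.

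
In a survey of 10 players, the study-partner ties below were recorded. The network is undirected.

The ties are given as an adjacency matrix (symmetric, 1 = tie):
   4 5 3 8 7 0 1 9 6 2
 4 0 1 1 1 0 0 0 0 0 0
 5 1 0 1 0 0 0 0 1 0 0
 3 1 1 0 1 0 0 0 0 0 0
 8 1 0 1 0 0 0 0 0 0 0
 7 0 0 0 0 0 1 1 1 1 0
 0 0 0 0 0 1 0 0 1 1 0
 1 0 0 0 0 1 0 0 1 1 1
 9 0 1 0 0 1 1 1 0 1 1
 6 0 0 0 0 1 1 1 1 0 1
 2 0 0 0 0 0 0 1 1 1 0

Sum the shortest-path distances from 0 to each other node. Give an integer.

19

Distances from 0: 1:2, 2:2, 3:3, 4:3, 5:2, 6:1, 7:1, 8:4, 9:1.
Sum = 2 + 2 + 3 + 3 + 2 + 1 + 1 + 4 + 1 = 19.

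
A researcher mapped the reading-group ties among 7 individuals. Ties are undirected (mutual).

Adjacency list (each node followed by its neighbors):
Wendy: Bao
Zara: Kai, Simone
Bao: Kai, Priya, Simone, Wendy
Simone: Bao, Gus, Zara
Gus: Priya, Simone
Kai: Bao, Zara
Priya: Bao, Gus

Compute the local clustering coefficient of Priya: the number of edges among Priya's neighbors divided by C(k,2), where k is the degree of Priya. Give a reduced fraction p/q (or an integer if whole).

Priya's neighbors: Bao and Gus (k = 2).
Possible neighbor pairs: C(2,2) = 1. Edges among them: none → e = 0.
Clustering(Priya) = 0/1.

0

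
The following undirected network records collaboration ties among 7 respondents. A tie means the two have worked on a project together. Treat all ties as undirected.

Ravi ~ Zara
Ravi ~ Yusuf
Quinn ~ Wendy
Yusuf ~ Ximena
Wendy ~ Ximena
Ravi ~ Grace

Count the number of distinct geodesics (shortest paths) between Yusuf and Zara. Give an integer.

The shortest distance is 2, and the only length-2 path is Yusuf–Ravi–Zara. So there is exactly 1 shortest path.

1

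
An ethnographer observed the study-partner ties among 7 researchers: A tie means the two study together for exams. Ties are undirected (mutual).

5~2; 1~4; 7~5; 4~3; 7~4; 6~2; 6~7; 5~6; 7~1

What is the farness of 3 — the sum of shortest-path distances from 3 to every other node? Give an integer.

15

Distances from 3: 1:2, 2:4, 4:1, 5:3, 6:3, 7:2.
Sum = 2 + 4 + 1 + 3 + 3 + 2 = 15.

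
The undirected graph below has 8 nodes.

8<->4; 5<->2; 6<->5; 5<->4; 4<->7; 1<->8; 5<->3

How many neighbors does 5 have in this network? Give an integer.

4

5 is directly tied to 2, 3, 4, and 6. That is 4 neighbors, so the degree of 5 is 4.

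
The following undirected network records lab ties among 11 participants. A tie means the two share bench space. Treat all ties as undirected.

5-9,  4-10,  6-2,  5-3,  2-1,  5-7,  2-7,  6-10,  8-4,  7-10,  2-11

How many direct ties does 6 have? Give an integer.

2

6 is directly tied to 2 and 10. That is 2 neighbors, so the degree of 6 is 2.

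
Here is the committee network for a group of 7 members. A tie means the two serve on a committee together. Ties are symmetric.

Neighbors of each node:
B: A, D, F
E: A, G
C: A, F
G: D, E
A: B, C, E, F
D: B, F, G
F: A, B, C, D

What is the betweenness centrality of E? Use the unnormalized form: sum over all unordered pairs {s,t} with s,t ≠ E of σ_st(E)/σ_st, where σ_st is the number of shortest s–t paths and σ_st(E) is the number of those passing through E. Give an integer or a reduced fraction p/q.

3/2

Pairs whose geodesics pass through E — C–G: 1/2; A–G: 1.
All other pairs contribute 0.
Summing the contributions gives betweenness(E) = 3/2.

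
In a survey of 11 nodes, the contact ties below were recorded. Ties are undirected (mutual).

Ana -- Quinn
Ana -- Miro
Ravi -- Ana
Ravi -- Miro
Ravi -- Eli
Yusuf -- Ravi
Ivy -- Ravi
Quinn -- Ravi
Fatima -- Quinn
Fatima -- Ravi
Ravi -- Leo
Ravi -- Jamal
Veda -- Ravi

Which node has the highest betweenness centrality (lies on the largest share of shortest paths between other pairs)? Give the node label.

Unnormalized betweenness of each node: Ana:1/2, Eli:0, Fatima:0, Ivy:0, Jamal:0, Leo:0, Miro:0, Quinn:1/2, Ravi:41, Veda:0, Yusuf:0.
Ravi has the largest value, 41, making it the main broker — the node through which the most shortest paths run.

Ravi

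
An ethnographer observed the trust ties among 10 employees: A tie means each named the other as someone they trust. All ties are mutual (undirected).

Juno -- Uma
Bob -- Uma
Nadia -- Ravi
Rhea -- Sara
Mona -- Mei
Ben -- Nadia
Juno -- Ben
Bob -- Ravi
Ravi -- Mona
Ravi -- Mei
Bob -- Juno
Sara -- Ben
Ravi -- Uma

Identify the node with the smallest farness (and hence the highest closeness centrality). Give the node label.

Farness (sum of distances to all others) for each node — Ben:17, Bob:18, Juno:18, Mei:23, Mona:23, Nadia:17, Ravi:16, Rhea:31, Sara:23, Uma:18.
The smallest farness is 16, for Ravi, so Ravi has the highest closeness.

Ravi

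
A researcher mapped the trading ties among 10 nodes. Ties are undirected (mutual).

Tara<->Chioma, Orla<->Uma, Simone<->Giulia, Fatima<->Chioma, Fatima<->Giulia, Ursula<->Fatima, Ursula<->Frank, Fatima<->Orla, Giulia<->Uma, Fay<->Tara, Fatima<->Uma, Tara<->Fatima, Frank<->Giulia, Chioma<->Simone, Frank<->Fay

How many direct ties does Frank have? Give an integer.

Frank is directly tied to Fay, Giulia, and Ursula. That is 3 neighbors, so the degree of Frank is 3.

3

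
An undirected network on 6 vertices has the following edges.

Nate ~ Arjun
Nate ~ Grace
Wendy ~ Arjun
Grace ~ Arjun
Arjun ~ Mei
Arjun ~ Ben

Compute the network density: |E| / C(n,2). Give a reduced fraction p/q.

There are 6 edges and 6 nodes, so the maximum possible is C(6,2) = 15.
Density = 6/15 = 2/5.

2/5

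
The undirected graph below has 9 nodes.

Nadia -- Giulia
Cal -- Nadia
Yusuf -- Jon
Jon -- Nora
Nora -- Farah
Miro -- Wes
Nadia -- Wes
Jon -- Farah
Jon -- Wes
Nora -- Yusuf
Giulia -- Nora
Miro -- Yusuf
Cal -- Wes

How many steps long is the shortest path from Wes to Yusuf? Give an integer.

2

One shortest route is Wes – Jon – Yusuf, which uses 2 edges, and Wes and Yusuf are not directly tied, so nothing shorter exists. So d(Wes,Yusuf) = 2.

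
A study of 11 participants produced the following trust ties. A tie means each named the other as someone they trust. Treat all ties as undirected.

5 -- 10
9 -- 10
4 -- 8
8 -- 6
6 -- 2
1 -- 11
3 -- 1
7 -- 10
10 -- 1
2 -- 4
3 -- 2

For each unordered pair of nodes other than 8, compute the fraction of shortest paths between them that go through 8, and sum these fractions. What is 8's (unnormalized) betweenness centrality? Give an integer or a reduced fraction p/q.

1/2

Pairs whose geodesics pass through 8 — 6–4: 1/2.
All other pairs contribute 0.
Summing the contributions gives betweenness(8) = 1/2.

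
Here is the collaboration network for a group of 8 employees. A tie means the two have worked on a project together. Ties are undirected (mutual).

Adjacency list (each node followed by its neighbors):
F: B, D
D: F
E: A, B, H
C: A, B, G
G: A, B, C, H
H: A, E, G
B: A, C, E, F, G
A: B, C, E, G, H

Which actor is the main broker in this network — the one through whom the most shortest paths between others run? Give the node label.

Unnormalized betweenness of each node: A:7/3, B:65/6, C:0, D:0, E:1, F:6, G:3/2, H:1/3.
B has the largest value, 65/6, making it the main broker — the node through which the most shortest paths run.

B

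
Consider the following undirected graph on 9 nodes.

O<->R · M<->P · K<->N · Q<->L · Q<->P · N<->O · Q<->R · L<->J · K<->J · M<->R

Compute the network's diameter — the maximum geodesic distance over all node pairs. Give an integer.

Eccentricity of each node (its greatest distance to any other): J:4, K:4, L:3, M:4, N:4, O:3, P:4, Q:3, R:3.
The maximum eccentricity is 4, realized for instance by the pair P–N via P – Q – R – O – N. So the diameter is 4.

4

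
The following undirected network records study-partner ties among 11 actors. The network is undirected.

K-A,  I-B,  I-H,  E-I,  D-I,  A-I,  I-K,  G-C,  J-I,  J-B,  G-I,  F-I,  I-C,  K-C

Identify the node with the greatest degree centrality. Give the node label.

Degrees — A:2, B:2, C:3, D:1, E:1, F:1, G:2, H:1, I:10, J:2, K:3.
The maximum is 10, attained only by I.

I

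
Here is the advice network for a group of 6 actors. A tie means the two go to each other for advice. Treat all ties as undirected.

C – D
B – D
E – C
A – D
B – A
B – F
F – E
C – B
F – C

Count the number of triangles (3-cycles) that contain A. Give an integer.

A's neighbors: B and D.
Neighbor pairs that are themselves tied: A–B–D. Each forms one triangle with A, for 1 in total.

1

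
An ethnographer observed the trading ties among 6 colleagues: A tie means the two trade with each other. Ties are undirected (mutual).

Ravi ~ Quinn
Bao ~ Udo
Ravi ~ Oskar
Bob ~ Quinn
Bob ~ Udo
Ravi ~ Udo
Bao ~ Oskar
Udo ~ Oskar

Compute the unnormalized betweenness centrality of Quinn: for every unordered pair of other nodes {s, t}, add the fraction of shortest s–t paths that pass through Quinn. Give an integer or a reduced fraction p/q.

Pairs whose geodesics pass through Quinn — Ravi–Bob: 1/2.
All other pairs contribute 0.
Summing the contributions gives betweenness(Quinn) = 1/2.

1/2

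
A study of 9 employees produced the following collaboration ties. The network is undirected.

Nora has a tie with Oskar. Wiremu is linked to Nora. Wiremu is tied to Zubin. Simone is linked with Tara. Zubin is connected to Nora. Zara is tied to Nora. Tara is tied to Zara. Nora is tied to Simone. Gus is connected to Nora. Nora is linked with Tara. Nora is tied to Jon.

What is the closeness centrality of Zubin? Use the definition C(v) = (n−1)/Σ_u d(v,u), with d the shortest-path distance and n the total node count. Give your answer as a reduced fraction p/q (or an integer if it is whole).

4/7

Distances from Zubin: Gus:2, Jon:2, Nora:1, Oskar:2, Simone:2, Tara:2, Wiremu:1, Zara:2. Sum = 14.
n = 9, so closeness = 8/14 = 4/7.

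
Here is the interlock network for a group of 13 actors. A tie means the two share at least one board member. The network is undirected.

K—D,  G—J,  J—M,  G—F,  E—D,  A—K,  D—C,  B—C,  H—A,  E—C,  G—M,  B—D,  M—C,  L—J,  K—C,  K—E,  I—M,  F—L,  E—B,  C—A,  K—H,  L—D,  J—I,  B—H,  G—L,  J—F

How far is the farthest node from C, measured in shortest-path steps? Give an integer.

Distances from C: A:1, B:1, D:1, E:1, F:3, G:2, H:2, I:2, J:2, K:1, L:2, M:1.
The largest is 3 (to F), so the eccentricity of C is 3.

3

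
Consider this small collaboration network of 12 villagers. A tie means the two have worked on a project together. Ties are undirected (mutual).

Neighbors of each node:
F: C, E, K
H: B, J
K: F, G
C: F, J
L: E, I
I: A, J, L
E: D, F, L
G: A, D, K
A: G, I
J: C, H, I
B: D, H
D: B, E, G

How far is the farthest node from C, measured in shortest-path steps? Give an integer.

Distances from C: A:3, B:3, D:3, E:2, F:1, G:3, H:2, I:2, J:1, K:2, L:3.
The largest is 3 (to B, A, L, D, and G), so the eccentricity of C is 3.

3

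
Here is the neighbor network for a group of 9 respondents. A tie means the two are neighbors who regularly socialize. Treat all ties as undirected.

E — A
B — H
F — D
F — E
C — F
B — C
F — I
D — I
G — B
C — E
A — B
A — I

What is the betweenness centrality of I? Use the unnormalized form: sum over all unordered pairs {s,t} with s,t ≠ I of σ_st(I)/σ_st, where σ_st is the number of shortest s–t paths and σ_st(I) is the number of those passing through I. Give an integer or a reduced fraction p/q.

3

Pairs whose geodesics pass through I — B–D: 1/2; G–D: 1/2; H–D: 1/2; A–F: 1/2; A–D: 1.
All other pairs contribute 0.
Summing the contributions gives betweenness(I) = 3.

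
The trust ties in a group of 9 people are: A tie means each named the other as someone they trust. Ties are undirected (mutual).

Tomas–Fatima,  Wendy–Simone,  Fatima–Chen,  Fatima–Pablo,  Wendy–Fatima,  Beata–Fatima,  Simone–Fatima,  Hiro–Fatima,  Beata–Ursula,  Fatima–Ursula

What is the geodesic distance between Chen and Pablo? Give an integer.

2

One shortest route is Chen – Fatima – Pablo, which uses 2 edges, and Chen and Pablo are not directly tied, so nothing shorter exists. So d(Chen,Pablo) = 2.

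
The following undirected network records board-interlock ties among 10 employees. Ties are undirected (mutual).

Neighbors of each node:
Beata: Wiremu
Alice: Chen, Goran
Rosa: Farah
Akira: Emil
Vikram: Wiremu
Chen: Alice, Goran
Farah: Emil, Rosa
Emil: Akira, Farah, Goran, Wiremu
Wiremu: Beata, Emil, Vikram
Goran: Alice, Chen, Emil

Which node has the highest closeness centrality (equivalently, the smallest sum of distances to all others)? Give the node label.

Farness (sum of distances to all others) for each node — Akira:22, Alice:25, Beata:26, Chen:25, Emil:14, Farah:20, Goran:18, Rosa:28, Vikram:26, Wiremu:18.
The smallest farness is 14, for Emil, so Emil has the highest closeness.

Emil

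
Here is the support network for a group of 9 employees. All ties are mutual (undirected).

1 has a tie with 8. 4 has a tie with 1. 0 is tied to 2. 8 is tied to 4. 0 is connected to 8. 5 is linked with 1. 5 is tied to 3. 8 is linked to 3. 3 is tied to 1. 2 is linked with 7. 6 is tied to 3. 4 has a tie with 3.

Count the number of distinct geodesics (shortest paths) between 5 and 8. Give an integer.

2

The shortest distance is 2. The length-2 paths are: 5–1–8; 5–3–8.
That gives 2 distinct shortest paths.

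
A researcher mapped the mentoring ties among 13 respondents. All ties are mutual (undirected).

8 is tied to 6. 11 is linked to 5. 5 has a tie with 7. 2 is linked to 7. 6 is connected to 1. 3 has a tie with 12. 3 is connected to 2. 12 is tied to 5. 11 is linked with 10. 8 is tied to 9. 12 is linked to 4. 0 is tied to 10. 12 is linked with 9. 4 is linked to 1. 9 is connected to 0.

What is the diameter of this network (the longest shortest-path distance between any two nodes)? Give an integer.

Eccentricity of each node (its greatest distance to any other): 0:4, 1:5, 2:5, 3:4, 4:4, 5:4, 6:5, 7:5, 8:4, 9:3, 10:5, 11:5, 12:3.
The maximum eccentricity is 5, realized for instance by the pair 10–1 via 10 – 0 – 9 – 12 – 4 – 1. So the diameter is 5.

5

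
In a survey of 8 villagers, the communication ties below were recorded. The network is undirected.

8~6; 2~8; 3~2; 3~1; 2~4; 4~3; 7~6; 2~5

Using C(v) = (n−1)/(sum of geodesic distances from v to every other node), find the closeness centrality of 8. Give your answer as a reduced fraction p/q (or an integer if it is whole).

7/13

Distances from 8: 1:3, 2:1, 3:2, 4:2, 5:2, 6:1, 7:2. Sum = 13.
n = 8, so closeness = 7/13.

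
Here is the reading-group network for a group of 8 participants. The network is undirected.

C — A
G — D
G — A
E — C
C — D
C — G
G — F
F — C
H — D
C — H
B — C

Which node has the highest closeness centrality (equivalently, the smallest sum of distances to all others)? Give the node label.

C

Farness (sum of distances to all others) for each node — A:12, B:13, C:7, D:11, E:13, F:12, G:10, H:12.
The smallest farness is 7, for C, so C has the highest closeness.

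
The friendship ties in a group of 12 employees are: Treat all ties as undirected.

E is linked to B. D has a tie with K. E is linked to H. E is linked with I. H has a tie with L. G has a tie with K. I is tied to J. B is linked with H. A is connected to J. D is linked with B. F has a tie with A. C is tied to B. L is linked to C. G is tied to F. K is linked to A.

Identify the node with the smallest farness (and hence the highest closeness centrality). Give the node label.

Farness (sum of distances to all others) for each node — A:28, B:23, C:31, D:24, E:25, F:36, G:33, H:28, I:27, J:28, K:25, L:36.
The smallest farness is 23, for B, so B has the highest closeness.

B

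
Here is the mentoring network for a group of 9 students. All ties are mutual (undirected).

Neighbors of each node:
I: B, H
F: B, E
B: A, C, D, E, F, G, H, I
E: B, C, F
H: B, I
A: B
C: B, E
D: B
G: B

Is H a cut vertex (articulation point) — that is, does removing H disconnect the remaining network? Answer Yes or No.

Even without H, every remaining node can still reach every other (the residual graph is connected), so H is not a cut vertex.

No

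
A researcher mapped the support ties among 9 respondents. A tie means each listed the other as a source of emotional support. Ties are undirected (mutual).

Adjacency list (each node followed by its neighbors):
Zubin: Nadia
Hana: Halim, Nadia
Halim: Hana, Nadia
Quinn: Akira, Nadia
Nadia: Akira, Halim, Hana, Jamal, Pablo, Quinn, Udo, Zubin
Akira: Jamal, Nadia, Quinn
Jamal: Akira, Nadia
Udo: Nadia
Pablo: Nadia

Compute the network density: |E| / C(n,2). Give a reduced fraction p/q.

There are 11 edges and 9 nodes, so the maximum possible is C(9,2) = 36.
Density = 11/36.

11/36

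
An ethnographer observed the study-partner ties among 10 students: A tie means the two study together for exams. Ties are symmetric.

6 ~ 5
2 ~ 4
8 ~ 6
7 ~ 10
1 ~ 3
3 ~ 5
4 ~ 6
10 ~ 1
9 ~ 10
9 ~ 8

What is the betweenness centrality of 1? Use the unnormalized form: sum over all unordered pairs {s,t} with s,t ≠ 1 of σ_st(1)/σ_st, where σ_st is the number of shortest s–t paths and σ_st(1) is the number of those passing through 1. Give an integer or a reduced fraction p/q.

5

Pairs whose geodesics pass through 1 — 10–3: 1; 10–5: 1; 7–3: 1; 7–5: 1; 9–3: 1.
All other pairs contribute 0.
Summing the contributions gives betweenness(1) = 5.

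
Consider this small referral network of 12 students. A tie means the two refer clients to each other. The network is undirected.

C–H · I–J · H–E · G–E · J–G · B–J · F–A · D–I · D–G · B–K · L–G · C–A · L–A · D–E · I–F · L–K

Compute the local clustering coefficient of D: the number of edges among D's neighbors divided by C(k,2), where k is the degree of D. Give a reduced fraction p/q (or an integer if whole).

1/3

D's neighbors: E, G, and I (k = 3).
Possible neighbor pairs: C(3,2) = 3. Edges among them: E–G → e = 1.
Clustering(D) = 1/3.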